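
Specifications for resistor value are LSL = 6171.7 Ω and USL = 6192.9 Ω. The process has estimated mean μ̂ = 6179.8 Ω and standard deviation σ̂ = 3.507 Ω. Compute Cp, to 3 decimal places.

Cp = (USL − LSL) / (6σ̂) = (6192.9 − 6171.7) / (6 × 3.507) = 21.2000 / 21.0420 = 1.0075

1.008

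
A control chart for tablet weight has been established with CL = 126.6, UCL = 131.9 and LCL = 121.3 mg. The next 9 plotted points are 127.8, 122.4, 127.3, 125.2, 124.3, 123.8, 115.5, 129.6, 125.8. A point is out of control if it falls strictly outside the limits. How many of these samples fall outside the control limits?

1

Compare each point to [121.3, 131.9]: sample 7 = 115.5 < LCL.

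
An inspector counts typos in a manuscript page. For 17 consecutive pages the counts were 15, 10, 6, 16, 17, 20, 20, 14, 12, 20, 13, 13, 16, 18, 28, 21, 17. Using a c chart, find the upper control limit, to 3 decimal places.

28.323

c̄ = (15 + 10 + 6 + 16 + 17 + 20 + 20 + 14 + 12 + 20 + 13 + 13 + 16 + 18 + 28 + 21 + 17) / 17 = 276 / 17 = 16.2353
UCL = c̄ + 3√c̄ = 16.2353 + 3 × √16.2353 = 16.2353 + 3 × 4.0293 = 28.3232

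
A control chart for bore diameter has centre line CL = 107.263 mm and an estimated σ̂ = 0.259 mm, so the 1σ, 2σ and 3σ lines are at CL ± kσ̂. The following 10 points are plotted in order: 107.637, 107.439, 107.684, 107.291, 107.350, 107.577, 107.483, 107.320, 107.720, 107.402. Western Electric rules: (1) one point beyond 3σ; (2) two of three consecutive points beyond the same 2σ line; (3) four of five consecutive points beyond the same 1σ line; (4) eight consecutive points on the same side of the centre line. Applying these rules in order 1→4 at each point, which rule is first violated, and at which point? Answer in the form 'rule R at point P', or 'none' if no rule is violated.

rule 4 at point 8

Zone of each point (C = within 1σ̂, B = 1σ̂–2σ̂, A = 2σ̂–3σ̂, * = beyond 3σ̂; sign = side of CL): 1:+B, 2:+C, 3:+B, 4:+C, 5:+C, 6:+B, 7:+C, 8:+C, 9:+B, 10:+C
Rule 4 (eight consecutive points on the same side of the centre line) is satisfied at point 8.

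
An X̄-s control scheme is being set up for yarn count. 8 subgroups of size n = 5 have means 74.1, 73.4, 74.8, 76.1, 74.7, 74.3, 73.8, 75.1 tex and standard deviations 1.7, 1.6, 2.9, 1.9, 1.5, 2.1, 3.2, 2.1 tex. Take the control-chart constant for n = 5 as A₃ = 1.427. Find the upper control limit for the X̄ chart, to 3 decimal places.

77.570

X̄̄ = (74.1 + 73.4 + 74.8 + 76.1 + 74.7 + 74.3 + 73.8 + 75.1) / 8 = 74.5375
s̄ = (1.7 + 1.6 + 2.9 + 1.9 + 1.5 + 2.1 + 3.2 + 2.1) / 8 = 2.1250
UCL = X̄̄ + A₃·s̄ = 74.5375 + 1.427 × 2.1250 = 77.5699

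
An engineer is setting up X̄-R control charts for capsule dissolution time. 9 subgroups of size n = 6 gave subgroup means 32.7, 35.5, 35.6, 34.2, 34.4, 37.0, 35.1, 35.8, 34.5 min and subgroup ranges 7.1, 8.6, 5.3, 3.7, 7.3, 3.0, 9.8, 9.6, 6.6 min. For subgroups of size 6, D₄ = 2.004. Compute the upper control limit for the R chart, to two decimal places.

13.58

R̄ = (7.1 + 8.6 + 5.3 + 3.7 + 7.3 + 3.0 + 9.8 + 9.6 + 6.6) / 9 = 61.0000 / 9 = 6.7778
UCL_R = D₄·R̄ = 2.004 × 6.7778 = 13.5827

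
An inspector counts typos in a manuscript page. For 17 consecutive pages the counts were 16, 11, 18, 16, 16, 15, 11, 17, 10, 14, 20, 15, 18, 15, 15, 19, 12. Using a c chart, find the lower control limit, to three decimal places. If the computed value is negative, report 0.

c̄ = (16 + 11 + 18 + 16 + 16 + 15 + 11 + 17 + 10 + 14 + 20 + 15 + 18 + 15 + 15 + 19 + 12) / 17 = 258 / 17 = 15.1765
LCL = c̄ − 3√c̄ = 15.1765 − 3 × 3.8957 = 3.4894

3.489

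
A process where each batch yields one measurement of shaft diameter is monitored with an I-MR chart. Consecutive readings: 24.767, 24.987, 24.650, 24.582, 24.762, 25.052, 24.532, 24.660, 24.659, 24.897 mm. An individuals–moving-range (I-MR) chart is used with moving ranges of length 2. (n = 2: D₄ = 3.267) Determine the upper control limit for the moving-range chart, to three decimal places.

0.719

Moving ranges: 0.220, 0.337, 0.068, 0.180, 0.290, 0.520, 0.128, 0.001, 0.238; M̄R̄ = 1.9820 / 9 = 0.2202
UCL_MR = D₄·M̄R̄ = 3.267 × 0.2202 = 0.7195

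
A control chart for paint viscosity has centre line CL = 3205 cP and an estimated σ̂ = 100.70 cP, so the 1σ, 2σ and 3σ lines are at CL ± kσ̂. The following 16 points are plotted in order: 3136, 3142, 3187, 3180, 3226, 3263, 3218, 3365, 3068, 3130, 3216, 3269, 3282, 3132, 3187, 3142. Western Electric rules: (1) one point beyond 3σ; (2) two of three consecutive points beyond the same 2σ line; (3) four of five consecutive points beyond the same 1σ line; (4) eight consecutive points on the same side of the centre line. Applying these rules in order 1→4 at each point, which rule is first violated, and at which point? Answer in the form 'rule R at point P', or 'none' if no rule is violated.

none

Zone of each point (C = within 1σ̂, B = 1σ̂–2σ̂, A = 2σ̂–3σ̂, * = beyond 3σ̂; sign = side of CL): 1:-C, 2:-C, 3:-C, 4:-C, 5:+C, 6:+C, 7:+C, 8:+B, 9:-B, 10:-C, 11:+C, 12:+C, 13:+C, 14:-C, 15:-C, 16:-C
No rule fires across all 16 points.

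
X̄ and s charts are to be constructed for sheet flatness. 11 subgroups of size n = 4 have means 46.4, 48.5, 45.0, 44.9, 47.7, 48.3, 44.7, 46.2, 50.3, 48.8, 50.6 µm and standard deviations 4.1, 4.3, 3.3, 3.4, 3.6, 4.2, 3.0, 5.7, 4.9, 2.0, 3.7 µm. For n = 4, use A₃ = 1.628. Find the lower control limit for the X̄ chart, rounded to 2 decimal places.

41.15

X̄̄ = (46.4 + 48.5 + 45.0 + 44.9 + 47.7 + 48.3 + 44.7 + 46.2 + 50.3 + 48.8 + 50.6) / 11 = 47.4000
s̄ = (4.1 + 4.3 + 3.3 + 3.4 + 3.6 + 4.2 + 3.0 + 5.7 + 4.9 + 2.0 + 3.7) / 11 = 3.8364
LCL = X̄̄ − A₃·s̄ = 47.4000 − 1.628 × 3.8364 = 41.1544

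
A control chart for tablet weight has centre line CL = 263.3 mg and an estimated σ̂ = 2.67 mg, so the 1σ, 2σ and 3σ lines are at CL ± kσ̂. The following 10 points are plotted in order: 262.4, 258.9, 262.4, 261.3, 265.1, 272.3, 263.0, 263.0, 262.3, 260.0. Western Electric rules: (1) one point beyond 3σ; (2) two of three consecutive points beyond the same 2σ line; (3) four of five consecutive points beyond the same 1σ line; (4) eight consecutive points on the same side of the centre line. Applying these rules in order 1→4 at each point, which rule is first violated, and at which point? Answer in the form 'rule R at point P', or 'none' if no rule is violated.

rule 1 at point 6

Zone of each point (C = within 1σ̂, B = 1σ̂–2σ̂, A = 2σ̂–3σ̂, * = beyond 3σ̂; sign = side of CL): 1:-C, 2:-B, 3:-C, 4:-C, 5:+C, 6:+*, 7:-C, 8:-C, 9:-C, 10:-B
Rule 1 (one point beyond the 3σ limits) is satisfied at point 6.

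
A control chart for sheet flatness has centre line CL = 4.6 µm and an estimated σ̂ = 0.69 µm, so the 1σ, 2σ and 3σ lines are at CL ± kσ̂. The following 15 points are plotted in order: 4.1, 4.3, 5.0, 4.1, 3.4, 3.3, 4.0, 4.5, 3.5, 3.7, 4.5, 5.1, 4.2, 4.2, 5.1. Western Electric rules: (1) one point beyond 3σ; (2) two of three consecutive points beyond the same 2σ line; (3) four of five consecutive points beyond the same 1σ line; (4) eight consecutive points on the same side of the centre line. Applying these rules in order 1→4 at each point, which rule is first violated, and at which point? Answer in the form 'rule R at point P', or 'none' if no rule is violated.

Zone of each point (C = within 1σ̂, B = 1σ̂–2σ̂, A = 2σ̂–3σ̂, * = beyond 3σ̂; sign = side of CL): 1:-C, 2:-C, 3:+C, 4:-C, 5:-B, 6:-B, 7:-C, 8:-C, 9:-B, 10:-B, 11:-C, 12:+C, 13:-C, 14:-C, 15:+C
Rule 4 (eight consecutive points on the same side of the centre line) is satisfied at point 11.

rule 4 at point 11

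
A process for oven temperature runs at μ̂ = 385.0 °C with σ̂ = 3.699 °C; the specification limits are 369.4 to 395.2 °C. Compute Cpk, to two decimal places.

Cpu = (USL − μ̂) / (3σ̂) = (395.2 − 385.0) / (3 × 3.699) = 0.9192; Cpl = (μ̂ − LSL) / (3σ̂) = (385.0 − 369.4) / (3 × 3.699) = 1.4058; Cpk = min(Cpu, Cpl) = 0.9192

0.92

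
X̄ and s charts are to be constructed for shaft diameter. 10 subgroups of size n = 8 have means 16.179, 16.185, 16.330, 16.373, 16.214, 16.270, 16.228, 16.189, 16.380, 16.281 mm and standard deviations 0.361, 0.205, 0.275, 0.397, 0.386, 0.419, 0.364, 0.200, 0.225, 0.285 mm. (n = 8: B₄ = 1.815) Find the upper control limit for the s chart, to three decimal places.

s̄ = (0.361 + 0.205 + 0.275 + 0.397 + 0.386 + 0.419 + 0.364 + 0.200 + 0.225 + 0.285) / 10 = 0.3117
UCL_s = B₄·s̄ = 1.815 × 0.3117 = 0.5657

0.566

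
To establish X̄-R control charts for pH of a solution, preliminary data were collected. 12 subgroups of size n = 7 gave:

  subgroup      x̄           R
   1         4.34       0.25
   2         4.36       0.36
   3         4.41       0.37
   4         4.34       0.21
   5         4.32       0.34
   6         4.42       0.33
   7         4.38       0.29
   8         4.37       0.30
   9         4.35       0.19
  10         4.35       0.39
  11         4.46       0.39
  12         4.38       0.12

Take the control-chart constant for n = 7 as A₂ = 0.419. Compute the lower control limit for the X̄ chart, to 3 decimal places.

4.250

X̄̄ = (4.34 + 4.36 + 4.41 + 4.34 + 4.32 + 4.42 + 4.38 + 4.37 + 4.35 + 4.35 + 4.46 + 4.38) / 12 = 52.4800 / 12 = 4.3733
R̄ = (0.25 + 0.36 + 0.37 + 0.21 + 0.34 + 0.33 + 0.29 + 0.30 + 0.19 + 0.39 + 0.39 + 0.12) / 12 = 3.5400 / 12 = 0.2950
LCL = X̄̄ − A₂·R̄ = 4.3733 − 0.419 × 0.2950 = 4.2497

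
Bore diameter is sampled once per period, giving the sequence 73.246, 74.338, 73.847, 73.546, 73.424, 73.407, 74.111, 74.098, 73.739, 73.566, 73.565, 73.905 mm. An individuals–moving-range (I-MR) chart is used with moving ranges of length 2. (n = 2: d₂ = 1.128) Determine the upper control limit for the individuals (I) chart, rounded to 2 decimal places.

X̄ = (73.246 + 74.338 + 73.847 + 73.546 + 73.424 + 73.407 + 74.111 + 74.098 + 73.739 + 73.566 + 73.565 + 73.905) / 12 = 73.7327
Moving ranges: 1.092, 0.491, 0.301, 0.122, 0.017, 0.704, 0.013, 0.359, 0.173, 0.001, 0.340; M̄R̄ = 3.6130 / 11 = 0.3285
UCL = X̄ + 3·M̄R̄/d₂ = 73.7327 + 3 × 0.3285 / 1.128 = 74.6062

74.61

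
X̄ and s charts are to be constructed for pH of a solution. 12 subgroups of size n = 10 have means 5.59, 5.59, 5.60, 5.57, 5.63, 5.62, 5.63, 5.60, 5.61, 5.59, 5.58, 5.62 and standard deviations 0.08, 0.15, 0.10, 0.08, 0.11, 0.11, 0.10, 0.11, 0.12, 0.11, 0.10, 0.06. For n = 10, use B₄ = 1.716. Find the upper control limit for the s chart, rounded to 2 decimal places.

s̄ = (0.08 + 0.15 + 0.10 + 0.08 + 0.11 + 0.11 + 0.10 + 0.11 + 0.12 + 0.11 + 0.10 + 0.06) / 12 = 0.1025
UCL_s = B₄·s̄ = 1.716 × 0.1025 = 0.1759

0.18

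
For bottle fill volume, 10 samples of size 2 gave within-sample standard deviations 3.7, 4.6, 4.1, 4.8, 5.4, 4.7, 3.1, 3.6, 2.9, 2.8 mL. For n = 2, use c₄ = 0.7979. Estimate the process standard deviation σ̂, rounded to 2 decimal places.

s̄ = (3.7 + 4.6 + 4.1 + 4.8 + 5.4 + 4.7 + 3.1 + 3.6 + 2.9 + 2.8) / 10 = 3.9700
σ̂ = s̄ / c₄ = 3.9700 / 0.7979 = 4.9756

4.98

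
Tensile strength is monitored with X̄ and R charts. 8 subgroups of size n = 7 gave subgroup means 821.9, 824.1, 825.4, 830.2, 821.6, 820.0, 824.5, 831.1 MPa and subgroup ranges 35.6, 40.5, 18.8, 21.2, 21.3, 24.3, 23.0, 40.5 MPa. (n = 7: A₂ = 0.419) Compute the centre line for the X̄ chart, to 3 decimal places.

824.850

X̄̄ = (821.9 + 824.1 + 825.4 + 830.2 + 821.6 + 820.0 + 824.5 + 831.1) / 8 = 6598.8000 / 8 = 824.8500
CL = X̄̄ = 824.8500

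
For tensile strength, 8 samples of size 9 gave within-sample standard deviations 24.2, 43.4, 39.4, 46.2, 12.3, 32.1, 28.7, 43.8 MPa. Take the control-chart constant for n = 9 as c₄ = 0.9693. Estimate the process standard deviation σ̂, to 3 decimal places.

s̄ = (24.2 + 43.4 + 39.4 + 46.2 + 12.3 + 32.1 + 28.7 + 43.8) / 8 = 33.7625
σ̂ = s̄ / c₄ = 33.7625 / 0.9693 = 34.8318

34.832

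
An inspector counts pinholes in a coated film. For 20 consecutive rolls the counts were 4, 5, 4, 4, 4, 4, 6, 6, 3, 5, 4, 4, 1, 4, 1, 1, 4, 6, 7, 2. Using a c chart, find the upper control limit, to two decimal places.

c̄ = (4 + 5 + 4 + 4 + 4 + 4 + 6 + 6 + 3 + 5 + 4 + 4 + 1 + 4 + 1 + 1 + 4 + 6 + 7 + 2) / 20 = 79 / 20 = 3.9500
UCL = c̄ + 3√c̄ = 3.9500 + 3 × √3.9500 = 3.9500 + 3 × 1.9875 = 9.9124

9.91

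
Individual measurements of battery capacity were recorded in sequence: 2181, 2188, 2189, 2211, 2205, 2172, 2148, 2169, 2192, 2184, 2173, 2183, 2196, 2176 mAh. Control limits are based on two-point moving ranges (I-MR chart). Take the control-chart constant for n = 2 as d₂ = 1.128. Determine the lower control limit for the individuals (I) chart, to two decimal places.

X̄ = (2181 + 2188 + 2189 + 2211 + 2205 + 2172 + 2148 + 2169 + 2192 + 2184 + 2173 + 2183 + 2196 + 2176) / 14 = 2183.3571
Moving ranges: 7, 1, 22, 6, 33, 24, 21, 23, 8, 11, 10, 13, 20; M̄R̄ = 199.0000 / 13 = 15.3077
LCL = X̄ − 3·M̄R̄/d₂ = 2183.3571 − 3 × 15.3077 / 1.128 = 2142.6452

2142.65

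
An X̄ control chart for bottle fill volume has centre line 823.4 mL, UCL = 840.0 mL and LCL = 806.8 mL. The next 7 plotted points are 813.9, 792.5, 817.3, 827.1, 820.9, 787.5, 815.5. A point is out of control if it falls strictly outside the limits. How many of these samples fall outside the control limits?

Compare each point to [806.8, 840.0]: sample 2 = 792.5 < LCL; sample 6 = 787.5 < LCL.

2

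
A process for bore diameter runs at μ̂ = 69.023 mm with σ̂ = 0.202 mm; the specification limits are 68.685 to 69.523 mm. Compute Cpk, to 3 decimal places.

Cpu = (USL − μ̂) / (3σ̂) = (69.523 − 69.023) / (3 × 0.202) = 0.8251; Cpl = (μ̂ − LSL) / (3σ̂) = (69.023 − 68.685) / (3 × 0.202) = 0.5578; Cpk = min(Cpu, Cpl) = 0.5578

0.558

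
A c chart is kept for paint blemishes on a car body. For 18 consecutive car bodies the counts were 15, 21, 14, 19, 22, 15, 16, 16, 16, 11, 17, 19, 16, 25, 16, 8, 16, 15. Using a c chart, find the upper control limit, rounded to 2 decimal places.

28.69

c̄ = (15 + 21 + 14 + 19 + 22 + 15 + 16 + 16 + 16 + 11 + 17 + 19 + 16 + 25 + 16 + 8 + 16 + 15) / 18 = 297 / 18 = 16.5000
UCL = c̄ + 3√c̄ = 16.5000 + 3 × √16.5000 = 16.5000 + 3 × 4.0620 = 28.6861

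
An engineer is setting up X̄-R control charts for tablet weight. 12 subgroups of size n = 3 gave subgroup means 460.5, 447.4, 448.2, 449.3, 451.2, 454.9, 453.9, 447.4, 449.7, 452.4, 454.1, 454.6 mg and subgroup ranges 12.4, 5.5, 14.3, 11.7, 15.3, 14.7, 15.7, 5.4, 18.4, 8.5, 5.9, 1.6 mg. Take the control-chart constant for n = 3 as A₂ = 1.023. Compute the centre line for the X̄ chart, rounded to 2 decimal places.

451.97

X̄̄ = (460.5 + 447.4 + 448.2 + 449.3 + 451.2 + 454.9 + 453.9 + 447.4 + 449.7 + 452.4 + 454.1 + 454.6) / 12 = 5423.6000 / 12 = 451.9667
CL = X̄̄ = 451.9667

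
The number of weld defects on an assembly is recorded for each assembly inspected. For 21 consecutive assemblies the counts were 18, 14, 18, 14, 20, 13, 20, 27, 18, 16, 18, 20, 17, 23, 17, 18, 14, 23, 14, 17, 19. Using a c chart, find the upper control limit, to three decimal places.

30.728

c̄ = (18 + 14 + 18 + 14 + 20 + 13 + 20 + 27 + 18 + 16 + 18 + 20 + 17 + 23 + 17 + 18 + 14 + 23 + 14 + 17 + 19) / 21 = 378 / 21 = 18.0000
UCL = c̄ + 3√c̄ = 18.0000 + 3 × √18.0000 = 18.0000 + 3 × 4.2426 = 30.7279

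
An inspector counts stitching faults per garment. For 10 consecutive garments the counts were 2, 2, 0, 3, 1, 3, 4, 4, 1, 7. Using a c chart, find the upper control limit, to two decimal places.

c̄ = (2 + 2 + 0 + 3 + 1 + 3 + 4 + 4 + 1 + 7) / 10 = 27 / 10 = 2.7000
UCL = c̄ + 3√c̄ = 2.7000 + 3 × √2.7000 = 2.7000 + 3 × 1.6432 = 7.6295

7.63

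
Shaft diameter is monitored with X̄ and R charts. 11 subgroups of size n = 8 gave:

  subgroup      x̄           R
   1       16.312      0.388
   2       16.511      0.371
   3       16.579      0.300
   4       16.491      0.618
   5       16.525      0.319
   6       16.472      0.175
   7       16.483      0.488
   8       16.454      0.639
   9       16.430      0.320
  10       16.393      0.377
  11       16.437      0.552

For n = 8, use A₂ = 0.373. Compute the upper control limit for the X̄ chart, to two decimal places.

16.62

X̄̄ = (16.312 + 16.511 + 16.579 + 16.491 + 16.525 + 16.472 + 16.483 + 16.454 + 16.430 + 16.393 + 16.437) / 11 = 181.0870 / 11 = 16.4625
R̄ = (0.388 + 0.371 + 0.300 + 0.618 + 0.319 + 0.175 + 0.488 + 0.639 + 0.320 + 0.377 + 0.552) / 11 = 4.5470 / 11 = 0.4134
UCL = X̄̄ + A₂·R̄ = 16.4625 + 0.373 × 0.4134 = 16.6166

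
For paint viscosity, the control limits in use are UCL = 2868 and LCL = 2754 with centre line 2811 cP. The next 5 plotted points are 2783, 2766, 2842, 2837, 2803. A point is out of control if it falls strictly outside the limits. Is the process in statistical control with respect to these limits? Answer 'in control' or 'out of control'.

All 5 points lie within [2754, 2868].

in control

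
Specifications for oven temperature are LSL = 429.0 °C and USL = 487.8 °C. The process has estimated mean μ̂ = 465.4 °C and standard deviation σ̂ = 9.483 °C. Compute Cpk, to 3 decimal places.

Cpu = (USL − μ̂) / (3σ̂) = (487.8 − 465.4) / (3 × 9.483) = 0.7874; Cpl = (μ̂ − LSL) / (3σ̂) = (465.4 − 429.0) / (3 × 9.483) = 1.2795; Cpk = min(Cpu, Cpl) = 0.7874

0.787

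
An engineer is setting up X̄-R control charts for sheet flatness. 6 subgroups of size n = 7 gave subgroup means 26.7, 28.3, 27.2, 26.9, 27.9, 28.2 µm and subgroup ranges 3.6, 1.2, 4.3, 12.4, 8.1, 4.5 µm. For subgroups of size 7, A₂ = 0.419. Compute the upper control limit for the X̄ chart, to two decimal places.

29.91

X̄̄ = (26.7 + 28.3 + 27.2 + 26.9 + 27.9 + 28.2) / 6 = 165.2000 / 6 = 27.5333
R̄ = (3.6 + 1.2 + 4.3 + 12.4 + 8.1 + 4.5) / 6 = 34.1000 / 6 = 5.6833
UCL = X̄̄ + A₂·R̄ = 27.5333 + 0.419 × 5.6833 = 29.9146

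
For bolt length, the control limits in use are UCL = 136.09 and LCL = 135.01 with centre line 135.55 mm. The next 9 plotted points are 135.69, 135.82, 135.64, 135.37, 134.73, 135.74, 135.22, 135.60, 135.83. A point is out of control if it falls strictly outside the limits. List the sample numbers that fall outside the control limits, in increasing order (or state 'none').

5

Compare each point to [135.01, 136.09]: sample 5 = 134.73 < LCL.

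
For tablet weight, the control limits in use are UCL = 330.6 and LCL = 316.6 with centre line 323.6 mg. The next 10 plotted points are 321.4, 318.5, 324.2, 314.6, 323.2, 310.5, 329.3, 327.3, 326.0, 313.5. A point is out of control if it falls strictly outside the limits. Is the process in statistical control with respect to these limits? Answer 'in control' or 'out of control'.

out of control

Compare each point to [316.6, 330.6]: sample 4 = 314.6 < LCL; sample 6 = 310.5 < LCL; sample 10 = 313.5 < LCL.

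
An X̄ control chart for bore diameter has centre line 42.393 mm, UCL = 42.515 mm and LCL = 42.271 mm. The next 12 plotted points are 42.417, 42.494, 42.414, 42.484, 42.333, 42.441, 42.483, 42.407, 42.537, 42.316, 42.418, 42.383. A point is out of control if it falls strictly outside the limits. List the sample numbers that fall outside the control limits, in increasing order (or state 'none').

Compare each point to [42.271, 42.515]: sample 9 = 42.537 > UCL.

9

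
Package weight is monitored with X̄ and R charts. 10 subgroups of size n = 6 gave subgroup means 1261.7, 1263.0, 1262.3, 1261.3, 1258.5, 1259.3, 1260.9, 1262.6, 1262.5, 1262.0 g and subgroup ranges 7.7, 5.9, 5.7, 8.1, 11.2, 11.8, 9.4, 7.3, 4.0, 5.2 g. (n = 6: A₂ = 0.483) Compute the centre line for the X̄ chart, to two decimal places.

1261.41

X̄̄ = (1261.7 + 1263.0 + 1262.3 + 1261.3 + 1258.5 + 1259.3 + 1260.9 + 1262.6 + 1262.5 + 1262.0) / 10 = 12614.1000 / 10 = 1261.4100
CL = X̄̄ = 1261.4100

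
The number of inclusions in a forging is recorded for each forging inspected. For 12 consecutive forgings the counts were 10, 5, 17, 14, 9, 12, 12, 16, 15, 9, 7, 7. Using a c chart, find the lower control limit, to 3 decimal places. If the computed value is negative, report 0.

1.096

c̄ = (10 + 5 + 17 + 14 + 9 + 12 + 12 + 16 + 15 + 9 + 7 + 7) / 12 = 133 / 12 = 11.0833
LCL = c̄ − 3√c̄ = 11.0833 − 3 × 3.3292 = 1.0958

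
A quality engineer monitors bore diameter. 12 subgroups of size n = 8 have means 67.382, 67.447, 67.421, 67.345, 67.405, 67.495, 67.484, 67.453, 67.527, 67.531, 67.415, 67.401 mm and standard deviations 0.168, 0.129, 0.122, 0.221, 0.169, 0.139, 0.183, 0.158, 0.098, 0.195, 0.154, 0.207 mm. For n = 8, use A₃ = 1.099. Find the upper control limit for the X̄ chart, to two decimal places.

X̄̄ = (67.382 + 67.447 + 67.421 + 67.345 + 67.405 + 67.495 + 67.484 + 67.453 + 67.527 + 67.531 + 67.415 + 67.401) / 12 = 67.4422
s̄ = (0.168 + 0.129 + 0.122 + 0.221 + 0.169 + 0.139 + 0.183 + 0.158 + 0.098 + 0.195 + 0.154 + 0.207) / 12 = 0.1619
UCL = X̄̄ + A₃·s̄ = 67.4422 + 1.099 × 0.1619 = 67.6201

67.62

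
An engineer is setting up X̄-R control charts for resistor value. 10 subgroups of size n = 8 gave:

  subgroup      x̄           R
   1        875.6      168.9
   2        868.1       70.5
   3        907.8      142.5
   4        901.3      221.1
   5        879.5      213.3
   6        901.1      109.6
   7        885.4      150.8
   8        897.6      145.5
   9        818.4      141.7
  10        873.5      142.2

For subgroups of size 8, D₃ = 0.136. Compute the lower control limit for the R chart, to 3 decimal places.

R̄ = (168.9 + 70.5 + 142.5 + 221.1 + 213.3 + 109.6 + 150.8 + 145.5 + 141.7 + 142.2) / 10 = 1506.1000 / 10 = 150.6100
LCL_R = D₃·R̄ = 0.136 × 150.6100 = 20.4830

20.483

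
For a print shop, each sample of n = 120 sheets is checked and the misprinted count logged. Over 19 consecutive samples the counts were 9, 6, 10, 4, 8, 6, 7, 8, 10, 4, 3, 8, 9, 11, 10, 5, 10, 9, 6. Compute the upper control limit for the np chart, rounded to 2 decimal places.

p̄ = Σdᵢ / (k·n) = 143 / (19 × 120) = 0.06272
UCL = np̄ + 3·√(np̄(1−p̄)) = 7.5263 + 3 × √(7.5263×0.93728) = 7.5263 + 3 × 2.6560 = 15.4943

15.49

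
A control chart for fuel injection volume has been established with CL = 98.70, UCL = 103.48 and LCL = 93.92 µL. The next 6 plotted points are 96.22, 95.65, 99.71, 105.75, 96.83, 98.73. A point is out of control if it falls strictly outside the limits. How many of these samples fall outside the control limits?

1

Compare each point to [93.92, 103.48]: sample 4 = 105.75 > UCL.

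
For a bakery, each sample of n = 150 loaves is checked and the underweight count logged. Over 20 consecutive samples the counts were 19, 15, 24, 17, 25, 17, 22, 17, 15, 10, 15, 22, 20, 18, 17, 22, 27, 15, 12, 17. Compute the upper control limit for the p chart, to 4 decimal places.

0.2022

p̄ = Σdᵢ / (k·n) = 366 / (20 × 150) = 0.12200
UCL = p̄ + 3·√(p̄(1−p̄)/n) = 0.12200 + 3 × √(0.12200×0.87800/150) = 0.12200 + 3 × 0.02672 = 0.20217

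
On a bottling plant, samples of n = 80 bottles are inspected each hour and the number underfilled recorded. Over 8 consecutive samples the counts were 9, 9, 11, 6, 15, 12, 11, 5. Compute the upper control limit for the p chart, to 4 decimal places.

0.2316

p̄ = Σdᵢ / (k·n) = 78 / (8 × 80) = 0.12187
UCL = p̄ + 3·√(p̄(1−p̄)/n) = 0.12187 + 3 × √(0.12187×0.87813/80) = 0.12187 + 3 × 0.03658 = 0.23160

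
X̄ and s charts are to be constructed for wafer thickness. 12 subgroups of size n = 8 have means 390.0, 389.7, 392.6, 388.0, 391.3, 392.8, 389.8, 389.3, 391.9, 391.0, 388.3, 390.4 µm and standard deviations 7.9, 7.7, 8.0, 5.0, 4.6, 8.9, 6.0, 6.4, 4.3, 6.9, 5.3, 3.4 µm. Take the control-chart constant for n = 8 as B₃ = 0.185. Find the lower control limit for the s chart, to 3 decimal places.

s̄ = (7.9 + 7.7 + 8.0 + 5.0 + 4.6 + 8.9 + 6.0 + 6.4 + 4.3 + 6.9 + 5.3 + 3.4) / 12 = 6.2000
LCL_s = B₃·s̄ = 0.185 × 6.2000 = 1.1470

1.147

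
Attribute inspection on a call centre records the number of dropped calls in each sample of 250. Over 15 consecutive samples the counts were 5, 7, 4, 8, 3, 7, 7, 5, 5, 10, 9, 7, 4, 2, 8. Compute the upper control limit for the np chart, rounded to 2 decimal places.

p̄ = Σdᵢ / (k·n) = 91 / (15 × 250) = 0.02427
UCL = np̄ + 3·√(np̄(1−p̄)) = 6.0667 + 3 × √(6.0667×0.97573) = 6.0667 + 3 × 2.4330 = 13.3656

13.37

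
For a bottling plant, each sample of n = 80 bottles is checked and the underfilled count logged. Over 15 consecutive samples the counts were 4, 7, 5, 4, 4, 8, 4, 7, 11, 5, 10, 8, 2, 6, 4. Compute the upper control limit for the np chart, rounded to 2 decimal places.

p̄ = Σdᵢ / (k·n) = 89 / (15 × 80) = 0.07417
UCL = np̄ + 3·√(np̄(1−p̄)) = 5.9333 + 3 × √(5.9333×0.92583) = 5.9333 + 3 × 2.3438 = 12.9647

12.96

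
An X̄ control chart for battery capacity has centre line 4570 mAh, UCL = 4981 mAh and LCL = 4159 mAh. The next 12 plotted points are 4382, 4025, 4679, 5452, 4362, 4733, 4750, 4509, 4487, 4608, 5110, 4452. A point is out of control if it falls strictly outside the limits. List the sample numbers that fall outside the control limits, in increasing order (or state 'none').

2, 4, 11

Compare each point to [4159, 4981]: sample 2 = 4025 < LCL; sample 4 = 5452 > UCL; sample 11 = 5110 > UCL.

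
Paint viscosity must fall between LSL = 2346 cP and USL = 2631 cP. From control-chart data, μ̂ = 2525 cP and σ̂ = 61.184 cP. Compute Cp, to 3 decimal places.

0.776

Cp = (USL − LSL) / (6σ̂) = (2631 − 2346) / (6 × 61.184) = 285.0000 / 367.1040 = 0.7763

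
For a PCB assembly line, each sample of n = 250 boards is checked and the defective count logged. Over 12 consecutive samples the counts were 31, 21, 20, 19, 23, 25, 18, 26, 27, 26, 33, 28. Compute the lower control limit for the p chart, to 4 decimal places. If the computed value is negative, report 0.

0.0423

p̄ = Σdᵢ / (k·n) = 297 / (12 × 250) = 0.09900
LCL = p̄ − 3·√(p̄(1−p̄)/n) = 0.09900 − 3 × 0.01889 = 0.04233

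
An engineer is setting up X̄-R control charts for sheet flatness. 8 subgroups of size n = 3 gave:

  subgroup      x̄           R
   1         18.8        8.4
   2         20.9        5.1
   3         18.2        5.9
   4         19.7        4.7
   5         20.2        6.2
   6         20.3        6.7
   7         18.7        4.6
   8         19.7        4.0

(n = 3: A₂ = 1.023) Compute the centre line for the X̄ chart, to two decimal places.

X̄̄ = (18.8 + 20.9 + 18.2 + 19.7 + 20.2 + 20.3 + 18.7 + 19.7) / 8 = 156.5000 / 8 = 19.5625
CL = X̄̄ = 19.5625

19.56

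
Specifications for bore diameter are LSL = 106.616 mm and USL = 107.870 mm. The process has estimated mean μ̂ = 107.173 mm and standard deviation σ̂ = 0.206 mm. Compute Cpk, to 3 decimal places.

Cpu = (USL − μ̂) / (3σ̂) = (107.870 − 107.173) / (3 × 0.206) = 1.1278; Cpl = (μ̂ − LSL) / (3σ̂) = (107.173 − 106.616) / (3 × 0.206) = 0.9013; Cpk = min(Cpu, Cpl) = 0.9013

0.901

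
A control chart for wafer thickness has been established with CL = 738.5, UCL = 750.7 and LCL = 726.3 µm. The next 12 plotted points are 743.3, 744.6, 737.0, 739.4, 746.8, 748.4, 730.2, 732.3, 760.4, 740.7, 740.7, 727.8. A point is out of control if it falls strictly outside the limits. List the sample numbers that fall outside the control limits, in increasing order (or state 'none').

Compare each point to [726.3, 750.7]: sample 9 = 760.4 > UCL.

9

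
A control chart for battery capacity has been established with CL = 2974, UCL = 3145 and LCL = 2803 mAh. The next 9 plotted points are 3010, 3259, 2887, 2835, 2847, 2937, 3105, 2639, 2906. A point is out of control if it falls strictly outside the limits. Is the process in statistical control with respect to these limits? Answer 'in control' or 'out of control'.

out of control

Compare each point to [2803, 3145]: sample 2 = 3259 > UCL; sample 8 = 2639 < LCL.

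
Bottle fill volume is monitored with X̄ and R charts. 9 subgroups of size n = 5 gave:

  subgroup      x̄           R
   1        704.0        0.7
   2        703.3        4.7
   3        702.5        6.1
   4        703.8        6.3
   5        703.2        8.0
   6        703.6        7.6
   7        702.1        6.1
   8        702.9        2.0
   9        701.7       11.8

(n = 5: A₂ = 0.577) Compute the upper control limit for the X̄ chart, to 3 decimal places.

X̄̄ = (704.0 + 703.3 + 702.5 + 703.8 + 703.2 + 703.6 + 702.1 + 702.9 + 701.7) / 9 = 6327.1000 / 9 = 703.0111
R̄ = (0.7 + 4.7 + 6.1 + 6.3 + 8.0 + 7.6 + 6.1 + 2.0 + 11.8) / 9 = 53.3000 / 9 = 5.9222
UCL = X̄̄ + A₂·R̄ = 703.0111 + 0.577 × 5.9222 = 706.4282

706.428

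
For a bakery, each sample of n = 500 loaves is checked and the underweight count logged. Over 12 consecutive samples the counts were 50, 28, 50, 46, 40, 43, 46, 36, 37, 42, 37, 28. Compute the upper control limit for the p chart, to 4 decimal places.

0.1170

p̄ = Σdᵢ / (k·n) = 483 / (12 × 500) = 0.08050
UCL = p̄ + 3·√(p̄(1−p̄)/n) = 0.08050 + 3 × √(0.08050×0.91950/500) = 0.08050 + 3 × 0.01217 = 0.11700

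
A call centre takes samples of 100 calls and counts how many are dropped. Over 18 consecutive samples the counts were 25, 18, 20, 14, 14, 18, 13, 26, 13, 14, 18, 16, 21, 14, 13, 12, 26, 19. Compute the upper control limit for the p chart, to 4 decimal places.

p̄ = Σdᵢ / (k·n) = 314 / (18 × 100) = 0.17444
UCL = p̄ + 3·√(p̄(1−p̄)/n) = 0.17444 + 3 × √(0.17444×0.82556/100) = 0.17444 + 3 × 0.03795 = 0.28829

0.2883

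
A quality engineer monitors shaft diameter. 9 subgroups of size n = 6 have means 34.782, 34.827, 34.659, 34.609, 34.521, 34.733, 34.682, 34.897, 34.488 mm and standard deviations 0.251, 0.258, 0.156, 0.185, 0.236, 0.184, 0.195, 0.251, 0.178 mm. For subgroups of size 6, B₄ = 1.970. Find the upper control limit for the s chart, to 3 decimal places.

0.415

s̄ = (0.251 + 0.258 + 0.156 + 0.185 + 0.236 + 0.184 + 0.195 + 0.251 + 0.178) / 9 = 0.2104
UCL_s = B₄·s̄ = 1.970 × 0.2104 = 0.4146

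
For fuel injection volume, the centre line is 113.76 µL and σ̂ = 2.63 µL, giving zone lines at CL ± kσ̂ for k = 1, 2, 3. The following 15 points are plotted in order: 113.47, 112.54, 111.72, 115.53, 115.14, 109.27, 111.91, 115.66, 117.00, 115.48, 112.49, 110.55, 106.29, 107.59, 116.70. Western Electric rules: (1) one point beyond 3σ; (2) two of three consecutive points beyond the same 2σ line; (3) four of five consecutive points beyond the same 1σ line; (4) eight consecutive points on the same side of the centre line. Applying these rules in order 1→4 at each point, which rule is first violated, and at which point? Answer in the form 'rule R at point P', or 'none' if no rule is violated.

Zone of each point (C = within 1σ̂, B = 1σ̂–2σ̂, A = 2σ̂–3σ̂, * = beyond 3σ̂; sign = side of CL): 1:-C, 2:-C, 3:-C, 4:+C, 5:+C, 6:-B, 7:-C, 8:+C, 9:+B, 10:+C, 11:-C, 12:-B, 13:-A, 14:-A, 15:+B
Rule 2 (two of three consecutive points beyond the same 2σ limit) is satisfied at point 14.

rule 2 at point 14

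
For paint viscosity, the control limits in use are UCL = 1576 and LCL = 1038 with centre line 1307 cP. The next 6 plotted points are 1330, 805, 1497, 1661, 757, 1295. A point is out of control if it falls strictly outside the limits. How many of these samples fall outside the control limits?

3

Compare each point to [1038, 1576]: sample 2 = 805 < LCL; sample 4 = 1661 > UCL; sample 5 = 757 < LCL.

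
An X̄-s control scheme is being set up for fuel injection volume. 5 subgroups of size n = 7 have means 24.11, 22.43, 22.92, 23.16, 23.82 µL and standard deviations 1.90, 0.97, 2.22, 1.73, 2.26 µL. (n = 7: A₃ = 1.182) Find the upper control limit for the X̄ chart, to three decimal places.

25.435

X̄̄ = (24.11 + 22.43 + 22.92 + 23.16 + 23.82) / 5 = 23.2880
s̄ = (1.90 + 0.97 + 2.22 + 1.73 + 2.26) / 5 = 1.8160
UCL = X̄̄ + A₃·s̄ = 23.2880 + 1.182 × 1.8160 = 25.4345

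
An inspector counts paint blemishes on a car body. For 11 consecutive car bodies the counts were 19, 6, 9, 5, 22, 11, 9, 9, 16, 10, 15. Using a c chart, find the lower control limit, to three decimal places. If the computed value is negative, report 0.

c̄ = (19 + 6 + 9 + 5 + 22 + 11 + 9 + 9 + 16 + 10 + 15) / 11 = 131 / 11 = 11.9091
LCL = c̄ − 3√c̄ = 11.9091 − 3 × 3.4510 = 1.5562

1.556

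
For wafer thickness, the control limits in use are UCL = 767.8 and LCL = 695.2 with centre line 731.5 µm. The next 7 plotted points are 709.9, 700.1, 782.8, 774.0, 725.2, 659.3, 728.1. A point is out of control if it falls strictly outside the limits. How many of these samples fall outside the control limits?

Compare each point to [695.2, 767.8]: sample 3 = 782.8 > UCL; sample 4 = 774.0 > UCL; sample 6 = 659.3 < LCL.

3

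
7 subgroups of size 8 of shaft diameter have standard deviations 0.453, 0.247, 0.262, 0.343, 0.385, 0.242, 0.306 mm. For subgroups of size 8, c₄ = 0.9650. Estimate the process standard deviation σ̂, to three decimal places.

0.331

s̄ = (0.453 + 0.247 + 0.262 + 0.343 + 0.385 + 0.242 + 0.306) / 7 = 0.3197
σ̂ = s̄ / c₄ = 0.3197 / 0.9650 = 0.3313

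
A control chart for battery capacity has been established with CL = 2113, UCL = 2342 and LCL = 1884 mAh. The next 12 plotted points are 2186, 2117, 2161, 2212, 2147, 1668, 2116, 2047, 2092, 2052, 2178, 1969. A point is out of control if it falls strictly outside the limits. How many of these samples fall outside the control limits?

1

Compare each point to [1884, 2342]: sample 6 = 1668 < LCL.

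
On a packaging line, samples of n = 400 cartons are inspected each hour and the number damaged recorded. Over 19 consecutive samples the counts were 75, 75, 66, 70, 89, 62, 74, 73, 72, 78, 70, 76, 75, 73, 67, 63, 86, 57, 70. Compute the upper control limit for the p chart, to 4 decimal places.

0.2381

p̄ = Σdᵢ / (k·n) = 1371 / (19 × 400) = 0.18039
UCL = p̄ + 3·√(p̄(1−p̄)/n) = 0.18039 + 3 × √(0.18039×0.81961/400) = 0.18039 + 3 × 0.01923 = 0.23807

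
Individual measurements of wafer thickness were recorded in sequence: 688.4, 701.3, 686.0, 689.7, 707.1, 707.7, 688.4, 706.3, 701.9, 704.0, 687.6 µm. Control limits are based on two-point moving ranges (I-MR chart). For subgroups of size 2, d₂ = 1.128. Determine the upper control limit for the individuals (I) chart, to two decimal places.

X̄ = (688.4 + 701.3 + 686.0 + 689.7 + 707.1 + 707.7 + 688.4 + 706.3 + 701.9 + 704.0 + 687.6) / 11 = 697.1273
Moving ranges: 12.9, 15.3, 3.7, 17.4, 0.6, 19.3, 17.9, 4.4, 2.1, 16.4; M̄R̄ = 110.0000 / 10 = 11.0000
UCL = X̄ + 3·M̄R̄/d₂ = 697.1273 + 3 × 11.0000 / 1.128 = 726.3826

726.38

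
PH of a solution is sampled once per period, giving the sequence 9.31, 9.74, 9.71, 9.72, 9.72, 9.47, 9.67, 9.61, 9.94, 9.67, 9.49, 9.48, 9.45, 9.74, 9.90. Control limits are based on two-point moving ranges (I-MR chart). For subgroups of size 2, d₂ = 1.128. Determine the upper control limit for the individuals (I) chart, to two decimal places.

10.07

X̄ = (9.31 + 9.74 + 9.71 + 9.72 + 9.72 + 9.47 + 9.67 + 9.61 + 9.94 + 9.67 + 9.49 + 9.48 + 9.45 + 9.74 + 9.90) / 15 = 9.6413
Moving ranges: 0.43, 0.03, 0.01, 0.00, 0.25, 0.20, 0.06, 0.33, 0.27, 0.18, 0.01, 0.03, 0.29, 0.16; M̄R̄ = 2.2500 / 14 = 0.1607
UCL = X̄ + 3·M̄R̄/d₂ = 9.6413 + 3 × 0.1607 / 1.128 = 10.0688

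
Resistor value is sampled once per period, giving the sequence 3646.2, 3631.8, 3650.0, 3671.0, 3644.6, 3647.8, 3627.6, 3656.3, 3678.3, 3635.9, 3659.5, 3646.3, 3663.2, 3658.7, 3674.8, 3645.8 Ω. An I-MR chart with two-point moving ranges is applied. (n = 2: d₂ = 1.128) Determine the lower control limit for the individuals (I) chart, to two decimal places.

3599.21

X̄ = (3646.2 + 3631.8 + 3650.0 + 3671.0 + 3644.6 + 3647.8 + 3627.6 + 3656.3 + 3678.3 + 3635.9 + 3659.5 + 3646.3 + 3663.2 + 3658.7 + 3674.8 + 3645.8) / 16 = 3652.3625
Moving ranges: 14.4, 18.2, 21.0, 26.4, 3.2, 20.2, 28.7, 22.0, 42.4, 23.6, 13.2, 16.9, 4.5, 16.1, 29.0; M̄R̄ = 299.8000 / 15 = 19.9867
LCL = X̄ − 3·M̄R̄/d₂ = 3652.3625 − 3 × 19.9867 / 1.128 = 3599.2065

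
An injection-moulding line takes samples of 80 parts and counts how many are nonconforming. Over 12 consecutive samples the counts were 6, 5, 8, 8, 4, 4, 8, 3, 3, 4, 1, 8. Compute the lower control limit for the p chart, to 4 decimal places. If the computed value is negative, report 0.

0.0000

p̄ = Σdᵢ / (k·n) = 62 / (12 × 80) = 0.06458
LCL = p̄ − 3·√(p̄(1−p̄)/n) = 0.06458 − 3 × 0.02748 = -0.01786 → 0 (negative, so LCL = 0)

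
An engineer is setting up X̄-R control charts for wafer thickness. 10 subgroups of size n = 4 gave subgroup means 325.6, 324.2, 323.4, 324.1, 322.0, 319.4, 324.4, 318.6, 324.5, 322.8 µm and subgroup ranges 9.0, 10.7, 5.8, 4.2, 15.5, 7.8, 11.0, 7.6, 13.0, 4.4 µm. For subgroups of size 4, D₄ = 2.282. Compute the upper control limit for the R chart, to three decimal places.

R̄ = (9.0 + 10.7 + 5.8 + 4.2 + 15.5 + 7.8 + 11.0 + 7.6 + 13.0 + 4.4) / 10 = 89.0000 / 10 = 8.9000
UCL_R = D₄·R̄ = 2.282 × 8.9000 = 20.3098

20.310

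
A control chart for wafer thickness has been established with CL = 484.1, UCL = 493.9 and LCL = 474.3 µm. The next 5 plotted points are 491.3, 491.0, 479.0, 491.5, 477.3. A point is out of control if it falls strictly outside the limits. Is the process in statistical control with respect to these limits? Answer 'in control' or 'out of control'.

in control

All 5 points lie within [474.3, 493.9].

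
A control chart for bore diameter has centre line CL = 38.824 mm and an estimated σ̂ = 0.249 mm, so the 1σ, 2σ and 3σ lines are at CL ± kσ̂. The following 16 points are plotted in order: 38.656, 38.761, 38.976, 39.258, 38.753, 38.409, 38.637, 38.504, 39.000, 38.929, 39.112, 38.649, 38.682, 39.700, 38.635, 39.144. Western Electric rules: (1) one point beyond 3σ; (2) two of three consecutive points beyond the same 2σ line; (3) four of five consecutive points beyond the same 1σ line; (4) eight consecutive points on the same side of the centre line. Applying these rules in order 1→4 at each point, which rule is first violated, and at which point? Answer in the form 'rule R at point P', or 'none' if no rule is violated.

Zone of each point (C = within 1σ̂, B = 1σ̂–2σ̂, A = 2σ̂–3σ̂, * = beyond 3σ̂; sign = side of CL): 1:-C, 2:-C, 3:+C, 4:+B, 5:-C, 6:-B, 7:-C, 8:-B, 9:+C, 10:+C, 11:+B, 12:-C, 13:-C, 14:+*, 15:-C, 16:+B
Rule 1 (one point beyond the 3σ limits) is satisfied at point 14.

rule 1 at point 14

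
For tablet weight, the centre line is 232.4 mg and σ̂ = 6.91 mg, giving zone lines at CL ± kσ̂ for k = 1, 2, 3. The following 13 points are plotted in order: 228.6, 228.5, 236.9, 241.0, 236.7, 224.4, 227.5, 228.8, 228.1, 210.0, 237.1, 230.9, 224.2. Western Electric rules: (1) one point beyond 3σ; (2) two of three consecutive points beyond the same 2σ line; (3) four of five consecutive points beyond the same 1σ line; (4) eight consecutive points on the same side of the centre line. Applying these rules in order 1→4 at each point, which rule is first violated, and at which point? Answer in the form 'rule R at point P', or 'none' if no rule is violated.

rule 1 at point 10

Zone of each point (C = within 1σ̂, B = 1σ̂–2σ̂, A = 2σ̂–3σ̂, * = beyond 3σ̂; sign = side of CL): 1:-C, 2:-C, 3:+C, 4:+B, 5:+C, 6:-B, 7:-C, 8:-C, 9:-C, 10:-*, 11:+C, 12:-C, 13:-B
Rule 1 (one point beyond the 3σ limits) is satisfied at point 10.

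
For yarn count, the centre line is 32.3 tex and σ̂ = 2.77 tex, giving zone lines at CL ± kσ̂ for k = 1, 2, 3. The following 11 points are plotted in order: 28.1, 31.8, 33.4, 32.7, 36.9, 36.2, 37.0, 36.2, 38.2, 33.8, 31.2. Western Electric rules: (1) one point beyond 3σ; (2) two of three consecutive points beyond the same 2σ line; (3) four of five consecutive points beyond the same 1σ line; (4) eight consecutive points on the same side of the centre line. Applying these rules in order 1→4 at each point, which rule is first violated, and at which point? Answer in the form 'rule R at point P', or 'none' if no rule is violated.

rule 3 at point 8

Zone of each point (C = within 1σ̂, B = 1σ̂–2σ̂, A = 2σ̂–3σ̂, * = beyond 3σ̂; sign = side of CL): 1:-B, 2:-C, 3:+C, 4:+C, 5:+B, 6:+B, 7:+B, 8:+B, 9:+A, 10:+C, 11:-C
Rule 3 (four of five consecutive points beyond the same 1σ limit) is satisfied at point 8.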